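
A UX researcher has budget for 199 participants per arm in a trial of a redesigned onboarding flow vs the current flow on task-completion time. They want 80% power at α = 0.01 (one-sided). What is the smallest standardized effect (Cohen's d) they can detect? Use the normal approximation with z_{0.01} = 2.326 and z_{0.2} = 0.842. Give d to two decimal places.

d_min ≈ 0.32

For two independent groups of n = 199 each: d_min = (z_{α} + z_β)·√(2/n).
z-sum = 2.326 + 0.842 = 3.168.
d_min = 3.168 × √(2/199) = 3.168 × 0.1003 = 0.318.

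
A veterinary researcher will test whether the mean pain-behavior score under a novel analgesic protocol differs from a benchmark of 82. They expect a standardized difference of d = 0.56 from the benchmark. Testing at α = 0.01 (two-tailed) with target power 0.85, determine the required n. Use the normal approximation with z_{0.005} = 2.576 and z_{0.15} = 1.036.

For a one-sample test: n = ((z_{α/2} + z_β) / d)².
z_{α/2} + z_β = 2.576 + 1.036 = 3.612.
n = (3.612 / 0.56)² = 6.450² = 41.60.
Round up.

n = 42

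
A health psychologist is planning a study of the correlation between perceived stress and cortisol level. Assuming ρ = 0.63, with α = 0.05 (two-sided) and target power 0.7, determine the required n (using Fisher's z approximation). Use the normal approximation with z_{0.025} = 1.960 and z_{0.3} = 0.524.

n = 15

Fisher's z: C = ½·ln((1+r)/(1−r)) = ½·ln(4.4054) = 0.7414.
n = ((z_{α/2} + z_β)/C)² + 3.
(1.960 + 0.524) / 0.7414 = 2.484 / 0.7414 = 3.350.
n = 3.350² + 3 = 11.23 + 3 = 14.2.
Round up.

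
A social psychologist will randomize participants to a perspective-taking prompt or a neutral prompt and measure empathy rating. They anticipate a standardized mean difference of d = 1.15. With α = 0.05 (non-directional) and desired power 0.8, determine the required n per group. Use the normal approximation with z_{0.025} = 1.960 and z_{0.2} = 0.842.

n = 12 per group

For two independent groups with equal n: n = 2·((z_{α/2} + z_β) / d)².
z_{α/2} + z_β = 1.960 + 0.842 = 2.802.
n = 2 × (2.802 / 1.15)² = 2 × 2.437² = 2 × 5.94 = 11.9.
Round up to the next whole participant.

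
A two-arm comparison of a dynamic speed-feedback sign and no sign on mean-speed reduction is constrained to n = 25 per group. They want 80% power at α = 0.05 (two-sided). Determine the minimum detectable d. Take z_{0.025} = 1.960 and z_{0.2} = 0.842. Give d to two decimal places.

d_min ≈ 0.79

For two independent groups of n = 25 each: d_min = (z_{α/2} + z_β)·√(2/n).
z-sum = 1.960 + 0.842 = 2.802.
d_min = 2.802 × √(2/25) = 2.802 × 0.2828 = 0.793.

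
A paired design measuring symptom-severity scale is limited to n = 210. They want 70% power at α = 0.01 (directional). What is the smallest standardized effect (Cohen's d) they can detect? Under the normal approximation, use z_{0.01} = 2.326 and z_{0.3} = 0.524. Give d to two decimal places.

For a single sample (or paired design) of n = 210: d_min = (z_{α} + z_β)/√n.
z-sum = 2.326 + 0.524 = 2.850.
d_min = 2.850 / √210 = 2.850 / 14.491 = 0.197.

d_min ≈ 0.20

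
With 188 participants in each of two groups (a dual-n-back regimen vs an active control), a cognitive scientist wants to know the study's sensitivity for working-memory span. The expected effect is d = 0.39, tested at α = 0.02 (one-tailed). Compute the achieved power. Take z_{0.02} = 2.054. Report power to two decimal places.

For two equal groups, power = Φ(d·√(n/2) − z_{α}).
d·√(n/2) = 0.39 × √(188/2) = 0.39 × 9.695 = 3.781.
z_β = 3.781 − 2.054 = 1.727.
Power = Φ(1.727) = 0.958.

power ≈ 0.96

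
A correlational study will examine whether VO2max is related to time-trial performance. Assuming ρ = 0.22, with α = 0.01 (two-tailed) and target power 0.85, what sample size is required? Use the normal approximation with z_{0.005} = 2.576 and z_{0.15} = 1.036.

Fisher's z: C = ½·ln((1+r)/(1−r)) = ½·ln(1.5641) = 0.2237.
n = ((z_{α/2} + z_β)/C)² + 3.
(2.576 + 1.036) / 0.2237 = 3.612 / 0.2237 = 16.147.
n = 16.147² + 3 = 260.71 + 3 = 263.7.
Round up.

n = 264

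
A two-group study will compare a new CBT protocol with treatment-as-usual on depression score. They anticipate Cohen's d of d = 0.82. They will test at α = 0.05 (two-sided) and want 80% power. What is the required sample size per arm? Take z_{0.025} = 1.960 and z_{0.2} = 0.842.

n = 24 per group

For two independent groups with equal n: n = 2·((z_{α/2} + z_β) / d)².
z_{α/2} + z_β = 1.960 + 0.842 = 2.802.
n = 2 × (2.802 / 0.82)² = 2 × 3.417² = 2 × 11.68 = 23.4.
Round up to the next whole participant.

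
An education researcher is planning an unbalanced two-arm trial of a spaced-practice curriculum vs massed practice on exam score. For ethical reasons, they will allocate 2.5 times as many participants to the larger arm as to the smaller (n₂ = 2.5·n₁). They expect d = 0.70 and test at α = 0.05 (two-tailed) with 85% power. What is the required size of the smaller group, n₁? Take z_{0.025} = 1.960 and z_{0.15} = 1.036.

With allocation ratio k = n₂/n₁ = 2.5, Var(x̄₁−x̄₂) = σ²(1/n₁ + 1/(k·n₁)) = σ²·(k+1)/(k·n₁).
So n₁ = (1 + 1/k)·((z_{α/2} + z_β)/d)² = 1.400 × (2.996/0.70)².
n₁ = 1.400 × 18.32 = 25.6.
Round up: n₁ = 26, giving n₂ = 2.5 × 26 = 65.

n₁ = 26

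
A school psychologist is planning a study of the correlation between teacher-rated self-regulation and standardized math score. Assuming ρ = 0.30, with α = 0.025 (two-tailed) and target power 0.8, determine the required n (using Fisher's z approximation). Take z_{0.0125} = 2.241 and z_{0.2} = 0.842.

n = 103

Fisher's z: C = ½·ln((1+r)/(1−r)) = ½·ln(1.8571) = 0.3095.
n = ((z_{α/2} + z_β)/C)² + 3.
(2.241 + 0.842) / 0.3095 = 3.083 / 0.3095 = 9.961.
n = 9.961² + 3 = 99.23 + 3 = 102.2.
Round up.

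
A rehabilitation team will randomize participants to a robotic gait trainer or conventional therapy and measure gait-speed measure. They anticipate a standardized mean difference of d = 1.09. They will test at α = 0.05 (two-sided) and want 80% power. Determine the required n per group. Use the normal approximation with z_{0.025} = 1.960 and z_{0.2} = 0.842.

For two independent groups with equal n: n = 2·((z_{α/2} + z_β) / d)².
z_{α/2} + z_β = 1.960 + 0.842 = 2.802.
n = 2 × (2.802 / 1.09)² = 2 × 2.571² = 2 × 6.61 = 13.2.
Round up to the next whole participant.

n = 14 per group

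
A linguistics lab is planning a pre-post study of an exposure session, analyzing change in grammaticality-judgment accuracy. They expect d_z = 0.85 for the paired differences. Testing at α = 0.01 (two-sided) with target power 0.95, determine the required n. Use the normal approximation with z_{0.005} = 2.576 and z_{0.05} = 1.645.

For a paired (one-sample on differences) test: n = ((z_{α/2} + z_β) / d)².
z_{α/2} + z_β = 2.576 + 1.645 = 4.221.
n = (4.221 / 0.85)² = 4.966² = 24.66.
Round up.

n = 25 pairs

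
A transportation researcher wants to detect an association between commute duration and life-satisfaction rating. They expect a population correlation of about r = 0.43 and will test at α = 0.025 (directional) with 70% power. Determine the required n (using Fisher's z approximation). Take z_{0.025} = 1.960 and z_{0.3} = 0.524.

Fisher's z: C = ½·ln((1+r)/(1−r)) = ½·ln(2.5088) = 0.4599.
n = ((z_{α} + z_β)/C)² + 3.
(1.960 + 0.524) / 0.4599 = 2.484 / 0.4599 = 5.401.
n = 5.401² + 3 = 29.17 + 3 = 32.2.
Round up.

n = 33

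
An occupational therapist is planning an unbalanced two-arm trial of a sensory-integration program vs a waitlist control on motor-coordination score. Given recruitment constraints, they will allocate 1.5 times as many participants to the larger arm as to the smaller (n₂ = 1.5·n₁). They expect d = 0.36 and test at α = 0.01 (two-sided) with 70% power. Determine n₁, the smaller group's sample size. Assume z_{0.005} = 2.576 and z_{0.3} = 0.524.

With allocation ratio k = n₂/n₁ = 1.5, Var(x̄₁−x̄₂) = σ²(1/n₁ + 1/(k·n₁)) = σ²·(k+1)/(k·n₁).
So n₁ = (1 + 1/k)·((z_{α/2} + z_β)/d)² = 1.667 × (3.100/0.36)².
n₁ = 1.667 × 74.15 = 123.6.
Round up: n₁ = 124, giving n₂ = 1.5 × 124 = 186.

n₁ = 124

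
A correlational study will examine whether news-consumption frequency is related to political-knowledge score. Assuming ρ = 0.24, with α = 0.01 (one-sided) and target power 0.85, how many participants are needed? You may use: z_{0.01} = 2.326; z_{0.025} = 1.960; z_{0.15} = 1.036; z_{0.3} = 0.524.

Fisher's z: C = ½·ln((1+r)/(1−r)) = ½·ln(1.6316) = 0.2448.
n = ((z_{α} + z_β)/C)² + 3.
(2.326 + 1.036) / 0.2448 = 3.362 / 0.2448 = 13.734.
n = 13.734² + 3 = 188.61 + 3 = 191.6.
Round up.

n = 192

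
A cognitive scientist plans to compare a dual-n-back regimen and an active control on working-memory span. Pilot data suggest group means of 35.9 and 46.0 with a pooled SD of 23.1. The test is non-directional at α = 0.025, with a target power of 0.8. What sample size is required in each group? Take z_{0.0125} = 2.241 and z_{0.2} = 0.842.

n = 100 per group

Cohen's d = |M₁ − M₂| / SD_pooled = |35.9 − 46.0| / 23.1 = 10.1 / 23.1 = 0.437.
For two independent groups with equal n: n = 2·((z_{α/2} + z_β) / d)².
z_{α/2} + z_β = 2.241 + 0.842 = 3.083.
n = 2 × (3.083 / 0.437)² = 2 × 7.055² = 2 × 49.77 = 99.5.
Round up to the next whole participant.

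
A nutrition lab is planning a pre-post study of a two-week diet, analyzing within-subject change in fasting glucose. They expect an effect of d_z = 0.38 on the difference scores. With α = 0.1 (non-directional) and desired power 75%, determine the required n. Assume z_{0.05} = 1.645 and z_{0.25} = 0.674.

For a paired (one-sample on differences) test: n = ((z_{α/2} + z_β) / d)².
z_{α/2} + z_β = 1.645 + 0.674 = 2.319.
n = (2.319 / 0.38)² = 6.103² = 37.24.
Round up.

n = 38 pairs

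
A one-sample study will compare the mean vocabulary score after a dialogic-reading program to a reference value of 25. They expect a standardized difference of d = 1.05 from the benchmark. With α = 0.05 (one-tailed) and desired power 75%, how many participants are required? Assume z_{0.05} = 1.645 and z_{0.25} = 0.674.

n = 5

For a one-sample test: n = ((z_{α} + z_β) / d)².
z_{α} + z_β = 1.645 + 0.674 = 2.319.
n = (2.319 / 1.05)² = 2.209² = 4.88.
Round up.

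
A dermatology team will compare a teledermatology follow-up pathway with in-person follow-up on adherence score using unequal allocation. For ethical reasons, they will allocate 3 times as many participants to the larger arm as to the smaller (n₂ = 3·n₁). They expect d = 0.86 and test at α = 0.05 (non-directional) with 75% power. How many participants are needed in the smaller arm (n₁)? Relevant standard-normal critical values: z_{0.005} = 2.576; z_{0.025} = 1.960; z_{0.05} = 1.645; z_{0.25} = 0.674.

With allocation ratio k = n₂/n₁ = 3, Var(x̄₁−x̄₂) = σ²(1/n₁ + 1/(k·n₁)) = σ²·(k+1)/(k·n₁).
So n₁ = (1 + 1/k)·((z_{α/2} + z_β)/d)² = 1.333 × (2.634/0.86)².
n₁ = 1.333 × 9.38 = 12.5.
Round up: n₁ = 13, giving n₂ = 3 × 13 = 39.

n₁ = 13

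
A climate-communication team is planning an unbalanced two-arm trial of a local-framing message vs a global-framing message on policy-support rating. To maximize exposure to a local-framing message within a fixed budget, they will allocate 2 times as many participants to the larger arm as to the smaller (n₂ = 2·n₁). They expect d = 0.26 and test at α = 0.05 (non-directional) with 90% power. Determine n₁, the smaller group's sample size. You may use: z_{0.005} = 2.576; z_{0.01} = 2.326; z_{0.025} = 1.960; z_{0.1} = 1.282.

n₁ = 234

With allocation ratio k = n₂/n₁ = 2, Var(x̄₁−x̄₂) = σ²(1/n₁ + 1/(k·n₁)) = σ²·(k+1)/(k·n₁).
So n₁ = (1 + 1/k)·((z_{α/2} + z_β)/d)² = 1.500 × (3.242/0.26)².
n₁ = 1.500 × 155.48 = 233.2.
Round up: n₁ = 234, giving n₂ = 2 × 234 = 468.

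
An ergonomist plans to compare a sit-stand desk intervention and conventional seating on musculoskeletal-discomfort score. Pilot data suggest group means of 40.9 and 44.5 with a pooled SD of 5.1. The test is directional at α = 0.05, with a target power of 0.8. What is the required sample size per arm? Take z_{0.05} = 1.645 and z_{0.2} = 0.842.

Cohen's d = |M₁ − M₂| / SD_pooled = |40.9 − 44.5| / 5.1 = 3.6 / 5.1 = 0.706.
For two independent groups with equal n: n = 2·((z_{α} + z_β) / d)².
z_{α} + z_β = 1.645 + 0.842 = 2.487.
n = 2 × (2.487 / 0.706)² = 2 × 3.523² = 2 × 12.41 = 24.8.
Round up to the next whole participant.

n = 25 per group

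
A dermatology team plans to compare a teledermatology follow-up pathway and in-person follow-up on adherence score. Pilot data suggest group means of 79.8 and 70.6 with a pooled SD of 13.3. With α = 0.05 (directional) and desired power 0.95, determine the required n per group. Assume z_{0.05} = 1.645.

Cohen's d = |M₁ − M₂| / SD_pooled = |79.8 − 70.6| / 13.3 = 9.2 / 13.3 = 0.692.
For two independent groups with equal n: n = 2·((z_{α} + z_β) / d)².
z_{α} + z_β = 1.645 + 1.645 = 3.290.
n = 2 × (3.290 / 0.692)² = 2 × 4.754² = 2 × 22.60 = 45.2.
Round up to the next whole participant.

n = 46 per group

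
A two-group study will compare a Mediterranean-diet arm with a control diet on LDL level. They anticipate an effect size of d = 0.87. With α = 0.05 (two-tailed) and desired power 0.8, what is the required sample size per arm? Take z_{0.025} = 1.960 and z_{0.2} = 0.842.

For two independent groups with equal n: n = 2·((z_{α/2} + z_β) / d)².
z_{α/2} + z_β = 1.960 + 0.842 = 2.802.
n = 2 × (2.802 / 0.87)² = 2 × 3.221² = 2 × 10.37 = 20.7.
Round up to the next whole participant.

n = 21 per group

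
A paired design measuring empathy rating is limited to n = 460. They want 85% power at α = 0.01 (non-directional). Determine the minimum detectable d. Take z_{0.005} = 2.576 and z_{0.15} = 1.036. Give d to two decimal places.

For a single sample (or paired design) of n = 460: d_min = (z_{α/2} + z_β)/√n.
z-sum = 2.576 + 1.036 = 3.612.
d_min = 3.612 / √460 = 3.612 / 21.448 = 0.168.

d_min ≈ 0.17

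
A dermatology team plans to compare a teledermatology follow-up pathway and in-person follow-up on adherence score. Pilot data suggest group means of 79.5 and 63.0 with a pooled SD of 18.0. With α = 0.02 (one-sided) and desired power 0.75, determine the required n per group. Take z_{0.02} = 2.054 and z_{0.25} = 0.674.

n = 18 per group

Cohen's d = |M₁ − M₂| / SD_pooled = |79.5 − 63.0| / 18.0 = 16.5 / 18.0 = 0.917.
For two independent groups with equal n: n = 2·((z_{α} + z_β) / d)².
z_{α} + z_β = 2.054 + 0.674 = 2.728.
n = 2 × (2.728 / 0.917)² = 2 × 2.975² = 2 × 8.85 = 17.7.
Round up to the next whole participant.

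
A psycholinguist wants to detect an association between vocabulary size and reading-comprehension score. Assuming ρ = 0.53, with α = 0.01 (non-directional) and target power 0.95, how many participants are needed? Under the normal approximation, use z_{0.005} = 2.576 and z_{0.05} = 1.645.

Fisher's z: C = ½·ln((1+r)/(1−r)) = ½·ln(3.2553) = 0.5901.
n = ((z_{α/2} + z_β)/C)² + 3.
(2.576 + 1.645) / 0.5901 = 4.221 / 0.5901 = 7.153.
n = 7.153² + 3 = 51.17 + 3 = 54.2.
Round up.

n = 55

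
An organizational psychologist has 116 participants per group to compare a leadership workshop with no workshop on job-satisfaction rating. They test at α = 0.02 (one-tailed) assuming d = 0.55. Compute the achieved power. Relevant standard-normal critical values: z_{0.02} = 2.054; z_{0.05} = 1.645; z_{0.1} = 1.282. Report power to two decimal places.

For two equal groups, power = Φ(d·√(n/2) − z_{α}).
d·√(n/2) = 0.55 × √(116/2) = 0.55 × 7.616 = 4.189.
z_β = 4.189 − 2.054 = 2.135.
Power = Φ(2.135) = 0.984.

power ≈ 0.98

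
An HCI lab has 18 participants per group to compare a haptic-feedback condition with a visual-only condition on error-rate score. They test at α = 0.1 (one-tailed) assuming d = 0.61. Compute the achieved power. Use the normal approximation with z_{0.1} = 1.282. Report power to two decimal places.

power ≈ 0.71

For two equal groups, power = Φ(d·√(n/2) − z_{α}).
d·√(n/2) = 0.61 × √(18/2) = 0.61 × 3.000 = 1.830.
z_β = 1.830 − 1.282 = 0.548.
Power = Φ(0.548) = 0.708.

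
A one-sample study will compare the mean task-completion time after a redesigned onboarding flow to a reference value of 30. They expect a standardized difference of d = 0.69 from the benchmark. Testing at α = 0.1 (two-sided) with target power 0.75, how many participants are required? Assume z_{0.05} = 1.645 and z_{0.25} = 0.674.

n = 12

For a one-sample test: n = ((z_{α/2} + z_β) / d)².
z_{α/2} + z_β = 1.645 + 0.674 = 2.319.
n = (2.319 / 0.69)² = 3.361² = 11.30.
Round up.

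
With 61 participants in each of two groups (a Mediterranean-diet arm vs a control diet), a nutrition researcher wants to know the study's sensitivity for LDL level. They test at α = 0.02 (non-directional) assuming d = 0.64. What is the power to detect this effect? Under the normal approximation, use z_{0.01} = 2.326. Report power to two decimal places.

For two equal groups, power = Φ(d·√(n/2) − z_{α/2}).
d·√(n/2) = 0.64 × √(61/2) = 0.64 × 5.523 = 3.535.
z_β = 3.535 − 2.326 = 1.209.
Power = Φ(1.209) = 0.887.

power ≈ 0.89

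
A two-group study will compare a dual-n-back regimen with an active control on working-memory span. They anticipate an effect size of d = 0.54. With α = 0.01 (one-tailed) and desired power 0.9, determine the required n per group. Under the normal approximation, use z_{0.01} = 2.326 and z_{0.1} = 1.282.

For two independent groups with equal n: n = 2·((z_{α} + z_β) / d)².
z_{α} + z_β = 2.326 + 1.282 = 3.608.
n = 2 × (3.608 / 0.54)² = 2 × 6.681² = 2 × 44.64 = 89.3.
Round up to the next whole participant.

n = 90 per group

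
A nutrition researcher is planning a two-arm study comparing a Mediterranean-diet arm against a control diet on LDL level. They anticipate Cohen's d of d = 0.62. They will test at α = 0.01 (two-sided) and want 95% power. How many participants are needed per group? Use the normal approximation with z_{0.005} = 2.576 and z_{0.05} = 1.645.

For two independent groups with equal n: n = 2·((z_{α/2} + z_β) / d)².
z_{α/2} + z_β = 2.576 + 1.645 = 4.221.
n = 2 × (4.221 / 0.62)² = 2 × 6.808² = 2 × 46.35 = 92.7.
Round up to the next whole participant.

n = 93 per group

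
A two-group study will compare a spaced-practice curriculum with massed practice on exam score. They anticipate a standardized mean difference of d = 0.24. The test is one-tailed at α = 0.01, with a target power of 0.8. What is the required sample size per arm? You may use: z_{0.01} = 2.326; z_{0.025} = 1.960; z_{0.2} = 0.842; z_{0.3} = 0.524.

For two independent groups with equal n: n = 2·((z_{α} + z_β) / d)².
z_{α} + z_β = 2.326 + 0.842 = 3.168.
n = 2 × (3.168 / 0.24)² = 2 × 13.200² = 2 × 174.24 = 348.5.
Round up to the next whole participant.

n = 349 per group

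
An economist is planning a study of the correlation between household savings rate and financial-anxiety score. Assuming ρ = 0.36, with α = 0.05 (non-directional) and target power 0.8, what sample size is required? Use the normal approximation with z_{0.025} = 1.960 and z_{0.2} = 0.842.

n = 59

Fisher's z: C = ½·ln((1+r)/(1−r)) = ½·ln(2.1250) = 0.3769.
n = ((z_{α/2} + z_β)/C)² + 3.
(1.960 + 0.842) / 0.3769 = 2.802 / 0.3769 = 7.434.
n = 7.434² + 3 = 55.27 + 3 = 58.3.
Round up.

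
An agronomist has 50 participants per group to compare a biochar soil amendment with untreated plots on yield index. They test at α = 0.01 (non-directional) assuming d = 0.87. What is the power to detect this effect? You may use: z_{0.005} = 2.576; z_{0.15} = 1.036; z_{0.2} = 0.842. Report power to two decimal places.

For two equal groups, power = Φ(d·√(n/2) − z_{α/2}).
d·√(n/2) = 0.87 × √(50/2) = 0.87 × 5.000 = 4.350.
z_β = 4.350 − 2.576 = 1.774.
Power = Φ(1.774) = 0.962.

power ≈ 0.96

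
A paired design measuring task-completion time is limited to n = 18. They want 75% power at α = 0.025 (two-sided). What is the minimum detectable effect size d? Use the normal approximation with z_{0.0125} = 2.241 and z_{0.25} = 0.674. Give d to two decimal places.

d_min ≈ 0.69

For a single sample (or paired design) of n = 18: d_min = (z_{α/2} + z_β)/√n.
z-sum = 2.241 + 0.674 = 2.915.
d_min = 2.915 / √18 = 2.915 / 4.243 = 0.687.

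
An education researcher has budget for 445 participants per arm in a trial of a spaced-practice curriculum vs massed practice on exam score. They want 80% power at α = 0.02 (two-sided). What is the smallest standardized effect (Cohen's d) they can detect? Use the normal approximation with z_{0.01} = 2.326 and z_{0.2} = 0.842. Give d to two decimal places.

For two independent groups of n = 445 each: d_min = (z_{α/2} + z_β)·√(2/n).
z-sum = 2.326 + 0.842 = 3.168.
d_min = 3.168 × √(2/445) = 3.168 × 0.0670 = 0.212.

d_min ≈ 0.21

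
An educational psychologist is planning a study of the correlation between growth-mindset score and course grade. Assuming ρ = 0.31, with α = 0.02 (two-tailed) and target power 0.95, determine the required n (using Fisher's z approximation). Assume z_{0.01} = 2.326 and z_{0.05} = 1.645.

Fisher's z: C = ½·ln((1+r)/(1−r)) = ½·ln(1.8986) = 0.3205.
n = ((z_{α/2} + z_β)/C)² + 3.
(2.326 + 1.645) / 0.3205 = 3.971 / 0.3205 = 12.390.
n = 12.390² + 3 = 153.51 + 3 = 156.5.
Round up.

n = 157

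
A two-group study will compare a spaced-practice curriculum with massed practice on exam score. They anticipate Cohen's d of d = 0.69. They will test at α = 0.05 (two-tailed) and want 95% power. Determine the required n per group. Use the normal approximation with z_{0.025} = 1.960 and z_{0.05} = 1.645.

n = 55 per group

For two independent groups with equal n: n = 2·((z_{α/2} + z_β) / d)².
z_{α/2} + z_β = 1.960 + 1.645 = 3.605.
n = 2 × (3.605 / 0.69)² = 2 × 5.225² = 2 × 27.30 = 54.6.
Round up to the next whole participant.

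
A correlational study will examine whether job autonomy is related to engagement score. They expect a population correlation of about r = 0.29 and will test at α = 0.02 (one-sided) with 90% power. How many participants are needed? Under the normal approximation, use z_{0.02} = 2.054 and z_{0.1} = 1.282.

Fisher's z: C = ½·ln((1+r)/(1−r)) = ½·ln(1.8169) = 0.2986.
n = ((z_{α} + z_β)/C)² + 3.
(2.054 + 1.282) / 0.2986 = 3.336 / 0.2986 = 11.172.
n = 11.172² + 3 = 124.82 + 3 = 127.8.
Round up.

n = 128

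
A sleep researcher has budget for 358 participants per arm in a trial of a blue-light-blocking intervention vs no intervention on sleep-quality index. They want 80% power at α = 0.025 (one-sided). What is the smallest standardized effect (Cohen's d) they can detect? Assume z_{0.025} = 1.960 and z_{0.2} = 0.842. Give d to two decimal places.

For two independent groups of n = 358 each: d_min = (z_{α} + z_β)·√(2/n).
z-sum = 1.960 + 0.842 = 2.802.
d_min = 2.802 × √(2/358) = 2.802 × 0.0747 = 0.209.

d_min ≈ 0.21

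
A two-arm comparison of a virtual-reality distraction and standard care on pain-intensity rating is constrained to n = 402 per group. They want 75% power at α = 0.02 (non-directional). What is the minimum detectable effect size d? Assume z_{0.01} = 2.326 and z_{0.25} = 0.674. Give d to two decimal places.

d_min ≈ 0.21

For two independent groups of n = 402 each: d_min = (z_{α/2} + z_β)·√(2/n).
z-sum = 2.326 + 0.674 = 3.000.
d_min = 3.000 × √(2/402) = 3.000 × 0.0705 = 0.212.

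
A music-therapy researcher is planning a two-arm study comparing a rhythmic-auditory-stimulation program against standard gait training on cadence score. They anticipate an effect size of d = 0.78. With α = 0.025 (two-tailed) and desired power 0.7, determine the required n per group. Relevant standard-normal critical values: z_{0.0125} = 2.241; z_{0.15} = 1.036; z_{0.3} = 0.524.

n = 26 per group

For two independent groups with equal n: n = 2·((z_{α/2} + z_β) / d)².
z_{α/2} + z_β = 2.241 + 0.524 = 2.765.
n = 2 × (2.765 / 0.78)² = 2 × 3.545² = 2 × 12.57 = 25.1.
Round up to the next whole participant.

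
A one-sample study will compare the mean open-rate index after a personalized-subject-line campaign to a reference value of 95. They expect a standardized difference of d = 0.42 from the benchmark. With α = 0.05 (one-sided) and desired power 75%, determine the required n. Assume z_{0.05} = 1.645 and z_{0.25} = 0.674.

For a one-sample test: n = ((z_{α} + z_β) / d)².
z_{α} + z_β = 1.645 + 0.674 = 2.319.
n = (2.319 / 0.42)² = 5.521² = 30.49.
Round up.

n = 31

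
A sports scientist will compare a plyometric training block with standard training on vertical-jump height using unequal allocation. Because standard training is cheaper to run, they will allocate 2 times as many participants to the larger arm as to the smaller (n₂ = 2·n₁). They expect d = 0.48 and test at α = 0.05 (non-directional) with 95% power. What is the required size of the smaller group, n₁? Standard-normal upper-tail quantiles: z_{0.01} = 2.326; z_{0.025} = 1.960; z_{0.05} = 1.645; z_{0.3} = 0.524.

n₁ = 85

With allocation ratio k = n₂/n₁ = 2, Var(x̄₁−x̄₂) = σ²(1/n₁ + 1/(k·n₁)) = σ²·(k+1)/(k·n₁).
So n₁ = (1 + 1/k)·((z_{α/2} + z_β)/d)² = 1.500 × (3.605/0.48)².
n₁ = 1.500 × 56.41 = 84.6.
Round up: n₁ = 85, giving n₂ = 2 × 85 = 170.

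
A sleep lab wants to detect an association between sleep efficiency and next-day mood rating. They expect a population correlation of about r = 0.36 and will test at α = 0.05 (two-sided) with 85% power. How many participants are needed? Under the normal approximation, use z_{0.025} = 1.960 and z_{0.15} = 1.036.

n = 67

Fisher's z: C = ½·ln((1+r)/(1−r)) = ½·ln(2.1250) = 0.3769.
n = ((z_{α/2} + z_β)/C)² + 3.
(1.960 + 1.036) / 0.3769 = 2.996 / 0.3769 = 7.949.
n = 7.949² + 3 = 63.19 + 3 = 66.2.
Round up.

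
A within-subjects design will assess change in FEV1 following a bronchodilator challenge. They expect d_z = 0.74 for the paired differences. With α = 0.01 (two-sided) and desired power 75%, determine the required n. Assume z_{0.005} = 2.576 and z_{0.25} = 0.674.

n = 20 pairs

For a paired (one-sample on differences) test: n = ((z_{α/2} + z_β) / d)².
z_{α/2} + z_β = 2.576 + 0.674 = 3.250.
n = (3.250 / 0.74)² = 4.392² = 19.29.
Round up.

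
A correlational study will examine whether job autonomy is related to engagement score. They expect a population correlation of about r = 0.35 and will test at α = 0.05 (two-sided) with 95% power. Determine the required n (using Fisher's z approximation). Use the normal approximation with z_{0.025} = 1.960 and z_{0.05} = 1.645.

n = 101

Fisher's z: C = ½·ln((1+r)/(1−r)) = ½·ln(2.0769) = 0.3654.
n = ((z_{α/2} + z_β)/C)² + 3.
(1.960 + 1.645) / 0.3654 = 3.605 / 0.3654 = 9.866.
n = 9.866² + 3 = 97.34 + 3 = 100.3.
Round up.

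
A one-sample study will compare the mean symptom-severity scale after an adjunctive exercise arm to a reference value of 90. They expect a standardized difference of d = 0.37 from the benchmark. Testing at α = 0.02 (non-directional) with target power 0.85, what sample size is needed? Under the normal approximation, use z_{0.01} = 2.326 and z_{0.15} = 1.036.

n = 83

For a one-sample test: n = ((z_{α/2} + z_β) / d)².
z_{α/2} + z_β = 2.326 + 1.036 = 3.362.
n = (3.362 / 0.37)² = 9.086² = 82.56.
Round up.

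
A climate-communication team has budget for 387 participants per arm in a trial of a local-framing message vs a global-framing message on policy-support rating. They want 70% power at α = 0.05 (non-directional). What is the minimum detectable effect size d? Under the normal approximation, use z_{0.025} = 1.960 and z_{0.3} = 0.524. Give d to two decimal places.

For two independent groups of n = 387 each: d_min = (z_{α/2} + z_β)·√(2/n).
z-sum = 1.960 + 0.524 = 2.484.
d_min = 2.484 × √(2/387) = 2.484 × 0.0719 = 0.179.

d_min ≈ 0.18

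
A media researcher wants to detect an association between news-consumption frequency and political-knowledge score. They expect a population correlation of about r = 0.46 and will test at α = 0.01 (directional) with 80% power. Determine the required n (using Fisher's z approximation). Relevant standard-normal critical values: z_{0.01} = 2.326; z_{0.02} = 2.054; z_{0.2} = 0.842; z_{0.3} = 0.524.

Fisher's z: C = ½·ln((1+r)/(1−r)) = ½·ln(2.7037) = 0.4973.
n = ((z_{α} + z_β)/C)² + 3.
(2.326 + 0.842) / 0.4973 = 3.168 / 0.4973 = 6.370.
n = 6.370² + 3 = 40.58 + 3 = 43.6.
Round up.

n = 44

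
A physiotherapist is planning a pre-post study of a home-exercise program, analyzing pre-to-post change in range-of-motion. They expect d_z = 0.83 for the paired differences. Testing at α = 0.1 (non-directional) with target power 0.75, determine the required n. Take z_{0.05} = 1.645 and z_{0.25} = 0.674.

For a paired (one-sample on differences) test: n = ((z_{α/2} + z_β) / d)².
z_{α/2} + z_β = 1.645 + 0.674 = 2.319.
n = (2.319 / 0.83)² = 2.794² = 7.81.
Round up.

n = 8 pairs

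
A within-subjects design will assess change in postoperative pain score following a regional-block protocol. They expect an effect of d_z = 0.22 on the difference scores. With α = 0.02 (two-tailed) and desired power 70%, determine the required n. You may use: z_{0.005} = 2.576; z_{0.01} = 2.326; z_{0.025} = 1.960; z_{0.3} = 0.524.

For a paired (one-sample on differences) test: n = ((z_{α/2} + z_β) / d)².
z_{α/2} + z_β = 2.326 + 0.524 = 2.850.
n = (2.850 / 0.22)² = 12.955² = 167.82.
Round up.

n = 168 pairs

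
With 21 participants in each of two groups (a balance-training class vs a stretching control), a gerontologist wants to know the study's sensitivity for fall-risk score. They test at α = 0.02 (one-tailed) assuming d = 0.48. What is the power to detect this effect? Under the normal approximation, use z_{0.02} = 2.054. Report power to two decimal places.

For two equal groups, power = Φ(d·√(n/2) − z_{α}).
d·√(n/2) = 0.48 × √(21/2) = 0.48 × 3.240 = 1.555.
z_β = 1.555 − 2.054 = -0.499.
Power = Φ(-0.499) = 0.309.

power ≈ 0.31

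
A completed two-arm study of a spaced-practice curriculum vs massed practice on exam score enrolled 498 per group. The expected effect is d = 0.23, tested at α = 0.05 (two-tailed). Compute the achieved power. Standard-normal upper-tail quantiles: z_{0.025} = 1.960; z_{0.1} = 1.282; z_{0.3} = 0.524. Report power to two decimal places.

power ≈ 0.95

For two equal groups, power = Φ(d·√(n/2) − z_{α/2}).
d·√(n/2) = 0.23 × √(498/2) = 0.23 × 15.780 = 3.629.
z_β = 3.629 − 1.960 = 1.669.
Power = Φ(1.669) = 0.952.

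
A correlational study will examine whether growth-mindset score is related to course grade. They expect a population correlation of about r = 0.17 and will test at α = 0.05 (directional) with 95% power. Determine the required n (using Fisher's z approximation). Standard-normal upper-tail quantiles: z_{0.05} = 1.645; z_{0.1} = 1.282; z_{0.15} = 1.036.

Fisher's z: C = ½·ln((1+r)/(1−r)) = ½·ln(1.4096) = 0.1717.
n = ((z_{α} + z_β)/C)² + 3.
(1.645 + 1.645) / 0.1717 = 3.290 / 0.1717 = 19.161.
n = 19.161² + 3 = 367.16 + 3 = 370.2.
Round up.

n = 371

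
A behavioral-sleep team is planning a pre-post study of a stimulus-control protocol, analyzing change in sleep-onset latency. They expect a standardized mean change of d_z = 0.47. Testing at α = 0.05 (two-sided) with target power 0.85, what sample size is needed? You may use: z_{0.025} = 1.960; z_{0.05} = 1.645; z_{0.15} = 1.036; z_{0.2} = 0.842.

For a paired (one-sample on differences) test: n = ((z_{α/2} + z_β) / d)².
z_{α/2} + z_β = 1.960 + 1.036 = 2.996.
n = (2.996 / 0.47)² = 6.374² = 40.63.
Round up.

n = 41 pairs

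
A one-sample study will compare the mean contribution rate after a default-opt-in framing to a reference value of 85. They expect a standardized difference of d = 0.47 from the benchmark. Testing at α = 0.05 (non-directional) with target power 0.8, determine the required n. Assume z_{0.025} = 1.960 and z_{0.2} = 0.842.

For a one-sample test: n = ((z_{α/2} + z_β) / d)².
z_{α/2} + z_β = 1.960 + 0.842 = 2.802.
n = (2.802 / 0.47)² = 5.962² = 35.54.
Round up.

n = 36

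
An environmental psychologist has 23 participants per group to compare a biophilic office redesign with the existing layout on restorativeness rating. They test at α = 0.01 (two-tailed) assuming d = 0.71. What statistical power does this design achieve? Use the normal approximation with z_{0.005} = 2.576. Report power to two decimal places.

For two equal groups, power = Φ(d·√(n/2) − z_{α/2}).
d·√(n/2) = 0.71 × √(23/2) = 0.71 × 3.391 = 2.408.
z_β = 2.408 − 2.576 = -0.168.
Power = Φ(-0.168) = 0.433.

power ≈ 0.43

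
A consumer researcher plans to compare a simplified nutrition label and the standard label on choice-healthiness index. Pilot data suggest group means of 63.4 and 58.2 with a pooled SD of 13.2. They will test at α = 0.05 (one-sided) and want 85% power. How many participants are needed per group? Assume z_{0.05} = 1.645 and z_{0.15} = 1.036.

n = 93 per group

Cohen's d = |M₁ − M₂| / SD_pooled = |63.4 − 58.2| / 13.2 = 5.2 / 13.2 = 0.394.
For two independent groups with equal n: n = 2·((z_{α} + z_β) / d)².
z_{α} + z_β = 1.645 + 1.036 = 2.681.
n = 2 × (2.681 / 0.394)² = 2 × 6.805² = 2 × 46.30 = 92.6.
Round up to the next whole participant.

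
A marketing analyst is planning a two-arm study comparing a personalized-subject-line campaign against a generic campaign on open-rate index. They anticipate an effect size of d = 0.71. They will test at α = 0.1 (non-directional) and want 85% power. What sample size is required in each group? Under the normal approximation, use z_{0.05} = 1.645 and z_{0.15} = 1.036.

n = 29 per group

For two independent groups with equal n: n = 2·((z_{α/2} + z_β) / d)².
z_{α/2} + z_β = 1.645 + 1.036 = 2.681.
n = 2 × (2.681 / 0.71)² = 2 × 3.776² = 2 × 14.26 = 28.5.
Round up to the next whole participant.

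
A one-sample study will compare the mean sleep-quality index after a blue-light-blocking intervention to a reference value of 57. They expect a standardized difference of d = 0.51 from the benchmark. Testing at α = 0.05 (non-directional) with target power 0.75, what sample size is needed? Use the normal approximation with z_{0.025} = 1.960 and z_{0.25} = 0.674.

n = 27

For a one-sample test: n = ((z_{α/2} + z_β) / d)².
z_{α/2} + z_β = 1.960 + 0.674 = 2.634.
n = (2.634 / 0.51)² = 5.165² = 26.67.
Round up.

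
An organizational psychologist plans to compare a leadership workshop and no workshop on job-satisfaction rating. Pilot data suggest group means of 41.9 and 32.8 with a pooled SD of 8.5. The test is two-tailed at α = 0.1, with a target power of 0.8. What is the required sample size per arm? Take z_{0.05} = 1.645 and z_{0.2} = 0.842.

n = 11 per group

Cohen's d = |M₁ − M₂| / SD_pooled = |41.9 − 32.8| / 8.5 = 9.1 / 8.5 = 1.071.
For two independent groups with equal n: n = 2·((z_{α/2} + z_β) / d)².
z_{α/2} + z_β = 1.645 + 0.842 = 2.487.
n = 2 × (2.487 / 1.071)² = 2 × 2.322² = 2 × 5.39 = 10.8.
Round up to the next whole participant.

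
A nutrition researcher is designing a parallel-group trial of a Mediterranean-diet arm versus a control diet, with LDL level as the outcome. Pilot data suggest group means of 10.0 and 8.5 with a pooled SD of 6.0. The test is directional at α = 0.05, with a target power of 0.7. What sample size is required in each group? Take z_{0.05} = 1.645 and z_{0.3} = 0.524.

Cohen's d = |M₁ − M₂| / SD_pooled = |10.0 − 8.5| / 6.0 = 1.5 / 6.0 = 0.250.
For two independent groups with equal n: n = 2·((z_{α} + z_β) / d)².
z_{α} + z_β = 1.645 + 0.524 = 2.169.
n = 2 × (2.169 / 0.250)² = 2 × 8.676² = 2 × 75.27 = 150.5.
Round up to the next whole participant.

n = 151 per group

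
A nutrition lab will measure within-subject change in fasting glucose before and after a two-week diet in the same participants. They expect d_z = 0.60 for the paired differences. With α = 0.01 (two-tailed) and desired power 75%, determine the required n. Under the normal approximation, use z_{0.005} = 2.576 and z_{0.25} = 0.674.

For a paired (one-sample on differences) test: n = ((z_{α/2} + z_β) / d)².
z_{α/2} + z_β = 2.576 + 0.674 = 3.250.
n = (3.250 / 0.60)² = 5.417² = 29.34.
Round up.

n = 30 pairs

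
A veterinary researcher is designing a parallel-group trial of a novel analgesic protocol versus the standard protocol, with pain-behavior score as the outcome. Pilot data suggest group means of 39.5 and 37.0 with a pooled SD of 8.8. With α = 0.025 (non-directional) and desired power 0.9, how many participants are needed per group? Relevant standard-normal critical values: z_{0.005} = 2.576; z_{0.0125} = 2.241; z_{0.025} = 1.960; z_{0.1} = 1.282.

n = 308 per group

Cohen's d = |M₁ − M₂| / SD_pooled = |39.5 − 37.0| / 8.8 = 2.5 / 8.8 = 0.284.
For two independent groups with equal n: n = 2·((z_{α/2} + z_β) / d)².
z_{α/2} + z_β = 2.241 + 1.282 = 3.523.
n = 2 × (3.523 / 0.284)² = 2 × 12.405² = 2 × 153.88 = 307.8.
Round up to the next whole participant.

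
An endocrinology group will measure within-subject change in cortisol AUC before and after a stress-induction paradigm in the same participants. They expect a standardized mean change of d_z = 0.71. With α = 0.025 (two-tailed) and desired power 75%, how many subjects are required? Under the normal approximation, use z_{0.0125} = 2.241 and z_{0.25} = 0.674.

For a paired (one-sample on differences) test: n = ((z_{α/2} + z_β) / d)².
z_{α/2} + z_β = 2.241 + 0.674 = 2.915.
n = (2.915 / 0.71)² = 4.106² = 16.86.
Round up.

n = 17 pairs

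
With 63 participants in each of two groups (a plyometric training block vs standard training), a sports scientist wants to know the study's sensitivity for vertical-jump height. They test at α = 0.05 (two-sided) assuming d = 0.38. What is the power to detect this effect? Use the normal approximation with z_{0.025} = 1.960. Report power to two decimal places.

power ≈ 0.57

For two equal groups, power = Φ(d·√(n/2) − z_{α/2}).
d·√(n/2) = 0.38 × √(63/2) = 0.38 × 5.612 = 2.133.
z_β = 2.133 − 1.960 = 0.173.
Power = Φ(0.173) = 0.569.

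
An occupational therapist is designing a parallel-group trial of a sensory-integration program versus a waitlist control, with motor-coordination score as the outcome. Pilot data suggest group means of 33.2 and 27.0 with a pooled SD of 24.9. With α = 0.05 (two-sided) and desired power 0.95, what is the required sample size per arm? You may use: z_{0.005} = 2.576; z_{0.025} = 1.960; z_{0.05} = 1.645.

n = 420 per group

Cohen's d = |M₁ − M₂| / SD_pooled = |33.2 − 27.0| / 24.9 = 6.2 / 24.9 = 0.249.
For two independent groups with equal n: n = 2·((z_{α/2} + z_β) / d)².
z_{α/2} + z_β = 1.960 + 1.645 = 3.605.
n = 2 × (3.605 / 0.249)² = 2 × 14.478² = 2 × 209.61 = 419.2.
Round up to the next whole participant.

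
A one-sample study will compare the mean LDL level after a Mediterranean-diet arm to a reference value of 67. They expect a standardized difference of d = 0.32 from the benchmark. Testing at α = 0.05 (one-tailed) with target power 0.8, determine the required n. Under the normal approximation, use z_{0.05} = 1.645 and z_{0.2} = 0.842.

For a one-sample test: n = ((z_{α} + z_β) / d)².
z_{α} + z_β = 1.645 + 0.842 = 2.487.
n = (2.487 / 0.32)² = 7.772² = 60.40.
Round up.

n = 61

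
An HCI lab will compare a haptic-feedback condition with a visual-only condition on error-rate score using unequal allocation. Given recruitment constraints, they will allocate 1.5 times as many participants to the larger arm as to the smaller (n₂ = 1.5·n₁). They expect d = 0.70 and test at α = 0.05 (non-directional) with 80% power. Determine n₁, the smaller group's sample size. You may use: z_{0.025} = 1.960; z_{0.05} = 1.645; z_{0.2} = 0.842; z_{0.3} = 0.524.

n₁ = 27

With allocation ratio k = n₂/n₁ = 1.5, Var(x̄₁−x̄₂) = σ²(1/n₁ + 1/(k·n₁)) = σ²·(k+1)/(k·n₁).
So n₁ = (1 + 1/k)·((z_{α/2} + z_β)/d)² = 1.667 × (2.802/0.70)².
n₁ = 1.667 × 16.02 = 26.7.
Round up: n₁ = 27, giving n₂ = ⌈1.5 × 27⌉ = ⌈40.5⌉ = 41.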